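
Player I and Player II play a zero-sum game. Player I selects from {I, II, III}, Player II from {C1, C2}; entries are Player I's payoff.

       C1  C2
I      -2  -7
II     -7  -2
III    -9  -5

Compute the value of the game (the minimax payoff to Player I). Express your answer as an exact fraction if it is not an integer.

-9/2

Row minima: I → -7, II → -7, III → -9; maximin = -7.
Column maxima: C1 → -2, C2 → -2; minimax = -2.
-7 ≠ -2, so there is no saddle point; optimal play is mixed.
III is strictly dominated by II, so Player I never plays it.
On the remaining 2×2 (I, II vs C1, C2):
Let Player I play I with probability p. Expected payoff against C1: (-2)p + (-7)(1−p) = 5p − 7; against C2: (-7)p + (-2)(1−p) = −5p − 2.
Setting these equal: 5p − 7 = −5p − 2 ⇒ 10p = 5 ⇒ p = 1/2, and the value is (5)·(1/2) − 7 = -9/2.
For Player II: with q = P(C1), equating I's and II's payoffs gives 5q − 7 = −5q − 2 ⇒ q = 1/2.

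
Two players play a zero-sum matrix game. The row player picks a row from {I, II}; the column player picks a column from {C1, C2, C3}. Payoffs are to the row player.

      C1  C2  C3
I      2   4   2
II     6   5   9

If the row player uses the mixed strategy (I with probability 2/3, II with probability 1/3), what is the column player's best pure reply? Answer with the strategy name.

If the column player plays C1, the row player's expected payoff is (2/3)·2 + (1/3)·6 = 10/3.
If the column player plays C2, the row player's expected payoff is (2/3)·4 + (1/3)·5 = 13/3.
If the column player plays C3, the row player's expected payoff is (2/3)·2 + (1/3)·9 = 13/3.
The column player minimizes the row player's payoff; the smallest is 10/3, so the best response is C1.

C1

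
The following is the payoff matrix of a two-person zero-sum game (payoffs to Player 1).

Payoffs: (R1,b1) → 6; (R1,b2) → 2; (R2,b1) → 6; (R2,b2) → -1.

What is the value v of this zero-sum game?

2

Row minima: R1 → 2, R2 → -1; maximin = 2.
Column maxima: b1 → 6, b2 → 2; minimax = 2.
Since maximin = minimax = 2, there is a saddle point and the value is 2.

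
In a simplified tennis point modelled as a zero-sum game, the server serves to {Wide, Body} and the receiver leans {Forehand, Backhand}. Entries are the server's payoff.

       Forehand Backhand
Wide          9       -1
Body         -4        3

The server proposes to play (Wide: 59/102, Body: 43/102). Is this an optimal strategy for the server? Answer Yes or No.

Against Forehand this mix gives (59/102)·9 + (43/102)·(-4) = 359/102.
Against Backhand this mix gives (59/102)·(-1) + (43/102)·3 = 35/51.
The receiver will play Backhand, holding the server to 35/51. Shifting weight toward the row that does better against Backhand would raise this floor (the equalizing mix achieves 23/17 against both Backhand and Forehand), so the proposed strategy is not optimal.

No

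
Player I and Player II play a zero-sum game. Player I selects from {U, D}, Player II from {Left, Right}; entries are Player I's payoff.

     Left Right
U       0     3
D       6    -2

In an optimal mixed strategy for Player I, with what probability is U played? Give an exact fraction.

8/11

Row minima: U → 0, D → -2; maximin = 0.
Column maxima: Left → 6, Right → 3; minimax = 3.
0 ≠ 3, so there is no saddle point; optimal play is mixed.
Let Player I play U with probability p. Expected payoff against Left: 0p + 6(1−p) = −6p + 6; against Right: 3p + (-2)(1−p) = 5p − 2.
Setting these equal: −6p + 6 = 5p − 2 ⇒ −11p = -8 ⇒ p = 8/11, and the value is (-6)·(8/11) + 6 = 18/11.
For Player II: with q = P(Left), equating U's and D's payoffs gives −3q + 3 = 8q − 2 ⇒ q = 5/11.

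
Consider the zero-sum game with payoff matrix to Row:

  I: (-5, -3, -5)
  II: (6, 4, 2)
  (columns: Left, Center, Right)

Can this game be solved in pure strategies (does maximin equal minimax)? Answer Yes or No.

Row minima: I → -5, II → 2; maximin = 2.
Column maxima: Left → 6, Center → 4, Right → 2; minimax = 2.
maximin = minimax = 2, so a saddle point exists.

Yes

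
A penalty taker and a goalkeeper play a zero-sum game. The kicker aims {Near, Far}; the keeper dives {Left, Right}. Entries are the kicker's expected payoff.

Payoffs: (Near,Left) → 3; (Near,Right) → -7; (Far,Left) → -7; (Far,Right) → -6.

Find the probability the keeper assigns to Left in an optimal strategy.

Row minima: Near → -7, Far → -7; maximin = -7.
Column maxima: Left → 3, Right → -6; minimax = -6.
-7 ≠ -6, so there is no saddle point; optimal play is mixed.
Let the kicker play Near with probability p. Expected payoff against Left: 3p + (-7)(1−p) = 10p − 7; against Right: (-7)p + (-6)(1−p) = −p − 6.
Setting these equal: 10p − 7 = −p − 6 ⇒ 11p = 1 ⇒ p = 1/11, and the value is (10)·(1/11) − 7 = -67/11.
For the keeper: with q = P(Left), equating Near's and Far's payoffs gives 10q − 7 = −q − 6 ⇒ q = 1/11.

1/11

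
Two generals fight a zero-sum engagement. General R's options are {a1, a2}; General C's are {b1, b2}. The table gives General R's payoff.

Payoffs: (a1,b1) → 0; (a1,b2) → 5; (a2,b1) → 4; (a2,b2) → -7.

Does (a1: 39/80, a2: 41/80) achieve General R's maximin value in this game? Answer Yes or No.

Against b1 this mix gives (39/80)·0 + (41/80)·4 = 41/20.
Against b2 this mix gives (39/80)·5 + (41/80)·(-7) = -23/20.
General C will play b2, holding General R to -23/20. Shifting weight toward the row that does better against b2 would raise this floor (the equalizing mix achieves 5/4 against both b2 and b1), so the proposed strategy is not optimal.

No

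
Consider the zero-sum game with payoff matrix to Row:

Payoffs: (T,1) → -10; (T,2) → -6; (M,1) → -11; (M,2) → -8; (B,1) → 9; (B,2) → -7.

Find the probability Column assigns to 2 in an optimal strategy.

Row minima: T → -10, M → -11, B → -7; maximin = -7.
Column maxima: 1 → 9, 2 → -6; minimax = -6.
-7 ≠ -6, so there is no saddle point; optimal play is mixed.
M is strictly dominated by T, so Row never plays it.
On the remaining 2×2 (T, B vs 1, 2):
Let Row play T with probability p. Expected payoff against 1: (-10)p + 9(1−p) = −19p + 9; against 2: (-6)p + (-7)(1−p) = p − 7.
Setting these equal: −19p + 9 = p − 7 ⇒ −20p = -16 ⇒ p = 4/5, and the value is (-19)·(4/5) + 9 = -31/5.
For Column: with q = P(1), equating T's and B's payoffs gives −4q − 6 = 16q − 7 ⇒ q = 1/20.

19/20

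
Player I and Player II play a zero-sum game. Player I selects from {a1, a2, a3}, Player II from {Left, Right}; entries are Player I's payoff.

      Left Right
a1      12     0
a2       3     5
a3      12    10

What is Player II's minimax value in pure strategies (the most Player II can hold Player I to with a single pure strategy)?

10

Column maxima: Left → 12, Right → 10.
The smallest of these is 10.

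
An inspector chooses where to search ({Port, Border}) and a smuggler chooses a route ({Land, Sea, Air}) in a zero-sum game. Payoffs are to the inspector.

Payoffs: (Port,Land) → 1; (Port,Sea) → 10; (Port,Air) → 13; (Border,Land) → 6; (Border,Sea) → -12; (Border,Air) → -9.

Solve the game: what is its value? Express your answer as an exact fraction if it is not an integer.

8/3

Row minima: Port → 1, Border → -12; maximin = 1.
Column maxima: Land → 6, Sea → 10, Air → 13; minimax = 6.
1 ≠ 6, so there is no saddle point; optimal play is mixed.
Air is strictly dominated by Sea (it gives the inspector strictly more in every row), so the smuggler never plays it.
On the remaining 2×2 (Port, Border vs Land, Sea):
Let the inspector play Port with probability p. Expected payoff against Land: 1p + 6(1−p) = −5p + 6; against Sea: 10p + (-12)(1−p) = 22p − 12.
Setting these equal: −5p + 6 = 22p − 12 ⇒ −27p = -18 ⇒ p = 2/3, and the value is (-5)·(2/3) + 6 = 8/3.
For the smuggler: with q = P(Land), equating Port's and Border's payoffs gives −9q + 10 = 18q − 12 ⇒ q = 22/27.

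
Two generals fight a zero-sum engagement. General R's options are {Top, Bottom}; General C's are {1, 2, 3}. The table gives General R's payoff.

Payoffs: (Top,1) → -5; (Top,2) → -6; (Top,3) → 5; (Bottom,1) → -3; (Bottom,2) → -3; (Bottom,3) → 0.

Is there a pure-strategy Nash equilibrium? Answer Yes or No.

Row minima: Top → -6, Bottom → -3; maximin = -3.
Column maxima: 1 → -3, 2 → -3, 3 → 5; minimax = -3.
maximin = minimax = -3, so a saddle point exists.

Yes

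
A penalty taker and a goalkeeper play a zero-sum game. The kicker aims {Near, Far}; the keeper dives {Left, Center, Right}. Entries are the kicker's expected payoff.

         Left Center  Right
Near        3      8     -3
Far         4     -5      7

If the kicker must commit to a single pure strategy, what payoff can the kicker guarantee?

-3

Row minima: Near → -3, Far → -5.
The best of these is -3.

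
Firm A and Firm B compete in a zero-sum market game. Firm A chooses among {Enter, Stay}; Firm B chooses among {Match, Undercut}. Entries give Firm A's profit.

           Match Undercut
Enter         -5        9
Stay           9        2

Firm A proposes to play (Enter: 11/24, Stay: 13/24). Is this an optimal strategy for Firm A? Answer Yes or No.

Against Match this mix gives (11/24)·(-5) + (13/24)·9 = 31/12.
Against Undercut this mix gives (11/24)·9 + (13/24)·2 = 125/24.
Firm B will play Match, holding Firm A to 31/12. Shifting weight toward the row that does better against Match would raise this floor (the equalizing mix achieves 13/3 against both Match and Undercut), so the proposed strategy is not optimal.

No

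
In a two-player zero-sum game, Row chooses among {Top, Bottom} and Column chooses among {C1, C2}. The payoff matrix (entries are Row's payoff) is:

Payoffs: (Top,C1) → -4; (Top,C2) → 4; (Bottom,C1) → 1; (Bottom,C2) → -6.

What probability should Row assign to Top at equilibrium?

7/15

Row minima: Top → -4, Bottom → -6; maximin = -4.
Column maxima: C1 → 1, C2 → 4; minimax = 1.
-4 ≠ 1, so there is no saddle point; optimal play is mixed.
Let Row play Top with probability p. Expected payoff against C1: (-4)p + 1(1−p) = −5p + 1; against C2: 4p + (-6)(1−p) = 10p − 6.
Setting these equal: −5p + 1 = 10p − 6 ⇒ −15p = -7 ⇒ p = 7/15, and the value is (-5)·(7/15) + 1 = -4/3.
For Column: with q = P(C1), equating Top's and Bottom's payoffs gives −8q + 4 = 7q − 6 ⇒ q = 2/3.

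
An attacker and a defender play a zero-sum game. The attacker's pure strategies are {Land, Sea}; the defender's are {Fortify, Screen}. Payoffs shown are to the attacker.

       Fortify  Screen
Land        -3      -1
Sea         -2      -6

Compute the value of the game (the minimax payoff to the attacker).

-8/3

Row minima: Land → -3, Sea → -6; maximin = -3.
Column maxima: Fortify → -2, Screen → -1; minimax = -2.
-3 ≠ -2, so there is no saddle point; optimal play is mixed.
Let the attacker play Land with probability p. Expected payoff against Fortify: (-3)p + (-2)(1−p) = −p − 2; against Screen: (-1)p + (-6)(1−p) = 5p − 6.
Setting these equal: −p − 2 = 5p − 6 ⇒ −6p = -4 ⇒ p = 2/3, and the value is (-1)·(2/3) − 2 = -8/3.
For the defender: with q = P(Fortify), equating Land's and Sea's payoffs gives −2q − 1 = 4q − 6 ⇒ q = 5/6.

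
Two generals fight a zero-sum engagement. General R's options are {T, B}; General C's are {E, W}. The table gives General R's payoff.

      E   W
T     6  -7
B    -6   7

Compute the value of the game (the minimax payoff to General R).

0

Row minima: T → -7, B → -6; maximin = -6.
Column maxima: E → 6, W → 7; minimax = 6.
-6 ≠ 6, so there is no saddle point; optimal play is mixed.
Let General R play T with probability p. Expected payoff against E: 6p + (-6)(1−p) = 12p − 6; against W: (-7)p + 7(1−p) = −14p + 7.
Setting these equal: 12p − 6 = −14p + 7 ⇒ 26p = 13 ⇒ p = 1/2, and the value is (12)·(1/2) − 6 = 0.
For General C: with q = P(E), equating T's and B's payoffs gives 13q − 7 = −13q + 7 ⇒ q = 7/13.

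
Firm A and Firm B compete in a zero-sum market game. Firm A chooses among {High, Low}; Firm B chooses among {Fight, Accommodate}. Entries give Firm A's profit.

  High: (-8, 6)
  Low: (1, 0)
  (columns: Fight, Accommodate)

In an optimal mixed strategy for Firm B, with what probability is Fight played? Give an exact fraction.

2/5

Row minima: High → -8, Low → 0; maximin = 0.
Column maxima: Fight → 1, Accommodate → 6; minimax = 1.
0 ≠ 1, so there is no saddle point; optimal play is mixed.
Let Firm A play High with probability p. Expected payoff against Fight: (-8)p + 1(1−p) = −9p + 1; against Accommodate: 6p + 0(1−p) = 6p.
Setting these equal: −9p + 1 = 6p ⇒ −15p = -1 ⇒ p = 1/15, and the value is (-9)·(1/15) + 1 = 2/5.
For Firm B: with q = P(Fight), equating High's and Low's payoffs gives −14q + 6 = q ⇒ q = 2/5.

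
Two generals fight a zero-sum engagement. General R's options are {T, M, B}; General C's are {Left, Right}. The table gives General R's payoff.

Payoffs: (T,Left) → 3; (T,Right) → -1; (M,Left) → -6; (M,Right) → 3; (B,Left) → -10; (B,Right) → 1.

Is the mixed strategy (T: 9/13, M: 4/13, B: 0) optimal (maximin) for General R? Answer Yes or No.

Against Left this mix gives (9/13)·3 + (4/13)·(-6) = 3/13.
Against Right this mix gives (9/13)·(-1) + (4/13)·3 = 3/13.
All of General C's active replies (Left, Right) yield 3/13, and no column does worse for General R. The mix makes General C indifferent and guarantees 3/13, so it is optimal.

Yes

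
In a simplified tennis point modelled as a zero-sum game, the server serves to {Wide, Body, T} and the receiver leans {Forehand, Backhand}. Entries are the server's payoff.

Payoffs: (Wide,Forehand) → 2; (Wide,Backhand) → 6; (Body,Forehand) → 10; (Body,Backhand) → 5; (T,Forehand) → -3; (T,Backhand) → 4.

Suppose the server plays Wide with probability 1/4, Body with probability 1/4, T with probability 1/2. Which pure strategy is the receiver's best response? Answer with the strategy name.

If the receiver plays Forehand, the server's expected payoff is (1/4)·2 + (1/4)·10 + (1/2)·(-3) = 3/2.
If the receiver plays Backhand, the server's expected payoff is (1/4)·6 + (1/4)·5 + (1/2)·4 = 19/4.
The receiver minimizes the server's payoff; the smallest is 3/2, so the best response is Forehand.

Forehand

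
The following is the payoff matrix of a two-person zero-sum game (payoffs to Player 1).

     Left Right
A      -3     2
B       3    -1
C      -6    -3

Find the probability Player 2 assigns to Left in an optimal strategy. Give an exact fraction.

Row minima: A → -3, B → -1, C → -6; maximin = -1.
Column maxima: Left → 3, Right → 2; minimax = 2.
-1 ≠ 2, so there is no saddle point; optimal play is mixed.
C is strictly dominated by A, so Player 1 never plays it.
On the remaining 2×2 (A, B vs Left, Right):
Let Player 1 play A with probability p. Expected payoff against Left: (-3)p + 3(1−p) = −6p + 3; against Right: 2p + (-1)(1−p) = 3p − 1.
Setting these equal: −6p + 3 = 3p − 1 ⇒ −9p = -4 ⇒ p = 4/9, and the value is (-6)·(4/9) + 3 = 1/3.
For Player 2: with q = P(Left), equating A's and B's payoffs gives −5q + 2 = 4q − 1 ⇒ q = 1/3.

1/3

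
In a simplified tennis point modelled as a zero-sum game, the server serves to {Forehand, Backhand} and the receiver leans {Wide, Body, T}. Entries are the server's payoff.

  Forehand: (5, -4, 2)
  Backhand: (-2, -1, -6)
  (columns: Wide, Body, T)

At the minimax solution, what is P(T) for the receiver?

Row minima: Forehand → -4, Backhand → -6; maximin = -4.
Column maxima: Wide → 5, Body → -1, T → 2; minimax = -1.
-4 ≠ -1, so there is no saddle point; optimal play is mixed.
Wide is strictly dominated by T (it gives the server strictly more in every row), so the receiver never plays it.
On the remaining 2×2 (Forehand, Backhand vs Body, T):
Let the server play Forehand with probability p. Expected payoff against Body: (-4)p + (-1)(1−p) = −3p − 1; against T: 2p + (-6)(1−p) = 8p − 6.
Setting these equal: −3p − 1 = 8p − 6 ⇒ −11p = -5 ⇒ p = 5/11, and the value is (-3)·(5/11) − 1 = -26/11.
For the receiver: with q = P(Body), equating Forehand's and Backhand's payoffs gives −6q + 2 = 5q − 6 ⇒ q = 8/11.

3/11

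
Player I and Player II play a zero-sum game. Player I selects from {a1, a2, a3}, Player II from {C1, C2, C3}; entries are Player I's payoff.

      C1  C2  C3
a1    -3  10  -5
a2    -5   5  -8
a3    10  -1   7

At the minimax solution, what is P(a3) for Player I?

15/23

Row minima: a1 → -5, a2 → -8, a3 → -1; maximin = -1.
Column maxima: C1 → 10, C2 → 10, C3 → 7; minimax = 7.
-1 ≠ 7, so there is no saddle point; optimal play is mixed.
a2 is strictly dominated by a1, so Player I never plays it.
C1 is strictly dominated by C3 (it gives Player I strictly more in every row), so Player II never plays it.
On the remaining 2×2 (a1, a3 vs C2, C3):
Let Player I play a1 with probability p. Expected payoff against C2: 10p + (-1)(1−p) = 11p − 1; against C3: (-5)p + 7(1−p) = −12p + 7.
Setting these equal: 11p − 1 = −12p + 7 ⇒ 23p = 8 ⇒ p = 8/23, and the value is (11)·(8/23) − 1 = 65/23.
For Player II: with q = P(C2), equating a1's and a3's payoffs gives 15q − 5 = −8q + 7 ⇒ q = 12/23.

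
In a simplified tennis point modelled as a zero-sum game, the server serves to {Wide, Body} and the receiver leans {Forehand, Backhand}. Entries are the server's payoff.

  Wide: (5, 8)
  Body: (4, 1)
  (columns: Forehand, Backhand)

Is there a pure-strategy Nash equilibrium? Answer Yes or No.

Yes

Row minima: Wide → 5, Body → 1; maximin = 5.
Column maxima: Forehand → 5, Backhand → 8; minimax = 5.
maximin = minimax = 5, so a saddle point exists.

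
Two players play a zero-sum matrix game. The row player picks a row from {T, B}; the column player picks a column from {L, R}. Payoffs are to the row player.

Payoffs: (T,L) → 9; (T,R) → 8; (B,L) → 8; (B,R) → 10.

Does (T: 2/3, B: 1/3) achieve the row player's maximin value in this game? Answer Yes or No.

Yes

Against L this mix gives (2/3)·9 + (1/3)·8 = 26/3.
Against R this mix gives (2/3)·8 + (1/3)·10 = 26/3.
All of the column player's active replies (L, R) yield 26/3, and no column does worse for the row player. The mix makes the column player indifferent and guarantees 26/3, so it is optimal.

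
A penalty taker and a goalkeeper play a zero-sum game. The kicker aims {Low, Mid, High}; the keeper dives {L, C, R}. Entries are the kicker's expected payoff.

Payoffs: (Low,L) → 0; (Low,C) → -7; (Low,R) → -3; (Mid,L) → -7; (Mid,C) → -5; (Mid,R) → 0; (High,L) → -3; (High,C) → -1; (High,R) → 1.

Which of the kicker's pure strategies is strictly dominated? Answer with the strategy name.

High gives a strictly higher payoff than Mid against every column: -3 > -7, -1 > -5, 1 > 0.
So Mid is strictly dominated and the kicker never plays it.

Mid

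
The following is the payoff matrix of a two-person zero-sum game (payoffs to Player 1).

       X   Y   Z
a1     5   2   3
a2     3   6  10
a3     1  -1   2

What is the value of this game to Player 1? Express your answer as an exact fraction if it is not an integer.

4

Row minima: a1 → 2, a2 → 3, a3 → -1; maximin = 3.
Column maxima: X → 5, Y → 6, Z → 10; minimax = 5.
3 ≠ 5, so there is no saddle point; optimal play is mixed.
a3 is strictly dominated by a1, so Player 1 never plays it.
Z is strictly dominated by Y (it gives Player 1 strictly more in every row), so Player 2 never plays it.
On the remaining 2×2 (a1, a2 vs X, Y):
Let Player 1 play a1 with probability p. Expected payoff against X: 5p + 3(1−p) = 2p + 3; against Y: 2p + 6(1−p) = −4p + 6.
Setting these equal: 2p + 3 = −4p + 6 ⇒ 6p = 3 ⇒ p = 1/2, and the value is (2)·(1/2) + 3 = 4.
For Player 2: with q = P(X), equating a1's and a2's payoffs gives 3q + 2 = −3q + 6 ⇒ q = 2/3.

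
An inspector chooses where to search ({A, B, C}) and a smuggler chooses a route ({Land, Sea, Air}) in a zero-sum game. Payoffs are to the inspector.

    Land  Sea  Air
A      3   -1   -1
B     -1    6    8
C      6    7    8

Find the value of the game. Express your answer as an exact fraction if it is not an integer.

Row minima: A → -1, B → -1, C → 6; maximin = 6.
Column maxima: Land → 6, Sea → 7, Air → 8; minimax = 6.
Since maximin = minimax = 6, there is a saddle point and the value is 6.

6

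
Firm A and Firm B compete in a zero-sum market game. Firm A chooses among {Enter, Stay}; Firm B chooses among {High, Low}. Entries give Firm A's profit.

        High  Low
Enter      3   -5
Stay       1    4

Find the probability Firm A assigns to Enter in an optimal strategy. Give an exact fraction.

3/11

Row minima: Enter → -5, Stay → 1; maximin = 1.
Column maxima: High → 3, Low → 4; minimax = 3.
1 ≠ 3, so there is no saddle point; optimal play is mixed.
Let Firm A play Enter with probability p. Expected payoff against High: 3p + 1(1−p) = 2p + 1; against Low: (-5)p + 4(1−p) = −9p + 4.
Setting these equal: 2p + 1 = −9p + 4 ⇒ 11p = 3 ⇒ p = 3/11, and the value is (2)·(3/11) + 1 = 17/11.
For Firm B: with q = P(High), equating Enter's and Stay's payoffs gives 8q − 5 = −3q + 4 ⇒ q = 9/11.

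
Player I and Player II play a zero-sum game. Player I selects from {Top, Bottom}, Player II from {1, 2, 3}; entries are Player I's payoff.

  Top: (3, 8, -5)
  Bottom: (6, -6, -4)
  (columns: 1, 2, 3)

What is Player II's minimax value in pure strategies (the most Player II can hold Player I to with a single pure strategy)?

-4

Column maxima: 1 → 6, 2 → 8, 3 → -4.
The smallest of these is -4.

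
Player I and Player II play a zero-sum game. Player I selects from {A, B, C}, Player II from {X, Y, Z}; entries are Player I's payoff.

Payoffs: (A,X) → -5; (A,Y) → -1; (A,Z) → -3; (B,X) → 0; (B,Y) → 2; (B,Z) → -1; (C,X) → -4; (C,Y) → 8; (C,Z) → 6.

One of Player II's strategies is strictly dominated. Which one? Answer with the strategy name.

X holds Player I's payoff strictly below Y in every row: -5 < -1, 0 < 2, -4 < 8.
So Y is strictly dominated for Player II.

Y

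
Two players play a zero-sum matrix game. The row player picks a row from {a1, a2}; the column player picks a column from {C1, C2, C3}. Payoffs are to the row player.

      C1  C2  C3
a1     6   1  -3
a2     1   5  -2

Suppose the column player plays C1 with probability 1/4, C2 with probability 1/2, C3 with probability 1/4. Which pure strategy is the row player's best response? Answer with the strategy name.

a2

Expected payoff of a1: (1/4)·6 + (1/2)·1 + (1/4)·(-3) = 5/4.
Expected payoff of a2: (1/4)·1 + (1/2)·5 + (1/4)·(-2) = 9/4.
The largest is 9/4, so the row player's best response is a2.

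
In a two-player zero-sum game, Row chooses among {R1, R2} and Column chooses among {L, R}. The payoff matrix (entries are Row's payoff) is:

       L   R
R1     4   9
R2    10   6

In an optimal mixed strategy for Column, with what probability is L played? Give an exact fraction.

Row minima: R1 → 4, R2 → 6; maximin = 6.
Column maxima: L → 10, R → 9; minimax = 9.
6 ≠ 9, so there is no saddle point; optimal play is mixed.
Let Row play R1 with probability p. Expected payoff against L: 4p + 10(1−p) = −6p + 10; against R: 9p + 6(1−p) = 3p + 6.
Setting these equal: −6p + 10 = 3p + 6 ⇒ −9p = -4 ⇒ p = 4/9, and the value is (-6)·(4/9) + 10 = 22/3.
For Column: with q = P(L), equating R1's and R2's payoffs gives −5q + 9 = 4q + 6 ⇒ q = 1/3.

1/3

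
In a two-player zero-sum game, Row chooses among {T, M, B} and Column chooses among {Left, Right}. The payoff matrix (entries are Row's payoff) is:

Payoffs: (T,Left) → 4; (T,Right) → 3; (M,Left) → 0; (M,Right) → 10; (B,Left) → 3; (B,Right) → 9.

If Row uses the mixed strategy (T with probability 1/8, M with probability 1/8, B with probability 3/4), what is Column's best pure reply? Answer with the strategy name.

If Column plays Left, Row's expected payoff is (1/8)·4 + (1/8)·0 + (3/4)·3 = 11/4.
If Column plays Right, Row's expected payoff is (1/8)·3 + (1/8)·10 + (3/4)·9 = 67/8.
Column minimizes Row's payoff; the smallest is 11/4, so the best response is Left.

Left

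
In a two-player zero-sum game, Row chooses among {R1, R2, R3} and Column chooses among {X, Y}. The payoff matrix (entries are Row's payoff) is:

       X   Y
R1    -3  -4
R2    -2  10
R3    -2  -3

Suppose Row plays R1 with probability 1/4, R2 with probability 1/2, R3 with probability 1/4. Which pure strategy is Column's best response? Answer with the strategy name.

X

If Column plays X, Row's expected payoff is (1/4)·(-3) + (1/2)·(-2) + (1/4)·(-2) = -9/4.
If Column plays Y, Row's expected payoff is (1/4)·(-4) + (1/2)·10 + (1/4)·(-3) = 13/4.
Column minimizes Row's payoff; the smallest is -9/4, so the best response is X.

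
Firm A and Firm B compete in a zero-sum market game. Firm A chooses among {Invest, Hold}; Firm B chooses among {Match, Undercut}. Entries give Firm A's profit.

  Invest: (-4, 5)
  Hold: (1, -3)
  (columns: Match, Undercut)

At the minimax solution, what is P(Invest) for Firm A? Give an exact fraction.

4/13

Row minima: Invest → -4, Hold → -3; maximin = -3.
Column maxima: Match → 1, Undercut → 5; minimax = 1.
-3 ≠ 1, so there is no saddle point; optimal play is mixed.
Let Firm A play Invest with probability p. Expected payoff against Match: (-4)p + 1(1−p) = −5p + 1; against Undercut: 5p + (-3)(1−p) = 8p − 3.
Setting these equal: −5p + 1 = 8p − 3 ⇒ −13p = -4 ⇒ p = 4/13, and the value is (-5)·(4/13) + 1 = -7/13.
For Firm B: with q = P(Match), equating Invest's and Hold's payoffs gives −9q + 5 = 4q − 3 ⇒ q = 8/13.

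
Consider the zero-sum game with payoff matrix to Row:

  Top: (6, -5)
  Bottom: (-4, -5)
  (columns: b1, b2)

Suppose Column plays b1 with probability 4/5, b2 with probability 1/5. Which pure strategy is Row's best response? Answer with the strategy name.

Expected payoff of Top: (4/5)·6 + (1/5)·(-5) = 19/5.
Expected payoff of Bottom: (4/5)·(-4) + (1/5)·(-5) = -21/5.
The largest is 19/5, so Row's best response is Top.

Top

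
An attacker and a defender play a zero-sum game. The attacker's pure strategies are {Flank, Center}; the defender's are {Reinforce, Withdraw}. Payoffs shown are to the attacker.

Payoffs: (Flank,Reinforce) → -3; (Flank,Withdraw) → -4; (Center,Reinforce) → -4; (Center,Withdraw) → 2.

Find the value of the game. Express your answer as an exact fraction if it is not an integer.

Row minima: Flank → -4, Center → -4; maximin = -4.
Column maxima: Reinforce → -3, Withdraw → 2; minimax = -3.
-4 ≠ -3, so there is no saddle point; optimal play is mixed.
Let the attacker play Flank with probability p. Expected payoff against Reinforce: (-3)p + (-4)(1−p) = p − 4; against Withdraw: (-4)p + 2(1−p) = −6p + 2.
Setting these equal: p − 4 = −6p + 2 ⇒ 7p = 6 ⇒ p = 6/7, and the value is (1)·(6/7) − 4 = -22/7.
For the defender: with q = P(Reinforce), equating Flank's and Center's payoffs gives q − 4 = −6q + 2 ⇒ q = 6/7.

-22/7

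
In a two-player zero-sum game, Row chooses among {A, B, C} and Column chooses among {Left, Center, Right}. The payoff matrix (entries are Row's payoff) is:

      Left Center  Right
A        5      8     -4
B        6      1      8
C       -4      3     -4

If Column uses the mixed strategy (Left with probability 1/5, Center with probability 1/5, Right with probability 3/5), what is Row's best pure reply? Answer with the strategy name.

Expected payoff of A: (1/5)·5 + (1/5)·8 + (3/5)·(-4) = 1/5.
Expected payoff of B: (1/5)·6 + (1/5)·1 + (3/5)·8 = 31/5.
Expected payoff of C: (1/5)·(-4) + (1/5)·3 + (3/5)·(-4) = -13/5.
The largest is 31/5, so Row's best response is B.

B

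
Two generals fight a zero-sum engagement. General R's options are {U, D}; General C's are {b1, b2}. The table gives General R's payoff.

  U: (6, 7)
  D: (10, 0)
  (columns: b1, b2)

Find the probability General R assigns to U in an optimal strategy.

Row minima: U → 6, D → 0; maximin = 6.
Column maxima: b1 → 10, b2 → 7; minimax = 7.
6 ≠ 7, so there is no saddle point; optimal play is mixed.
Let General R play U with probability p. Expected payoff against b1: 6p + 10(1−p) = −4p + 10; against b2: 7p + 0(1−p) = 7p.
Setting these equal: −4p + 10 = 7p ⇒ −11p = -10 ⇒ p = 10/11, and the value is (-4)·(10/11) + 10 = 70/11.
For General C: with q = P(b1), equating U's and D's payoffs gives −q + 7 = 10q ⇒ q = 7/11.

10/11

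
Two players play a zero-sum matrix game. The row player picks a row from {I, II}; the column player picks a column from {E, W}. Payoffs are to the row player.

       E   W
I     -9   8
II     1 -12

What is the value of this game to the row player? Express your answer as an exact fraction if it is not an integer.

-10/3

Row minima: I → -9, II → -12; maximin = -9.
Column maxima: E → 1, W → 8; minimax = 1.
-9 ≠ 1, so there is no saddle point; optimal play is mixed.
Let the row player play I with probability p. Expected payoff against E: (-9)p + 1(1−p) = −10p + 1; against W: 8p + (-12)(1−p) = 20p − 12.
Setting these equal: −10p + 1 = 20p − 12 ⇒ −30p = -13 ⇒ p = 13/30, and the value is (-10)·(13/30) + 1 = -10/3.
For the column player: with q = P(E), equating I's and II's payoffs gives −17q + 8 = 13q − 12 ⇒ q = 2/3.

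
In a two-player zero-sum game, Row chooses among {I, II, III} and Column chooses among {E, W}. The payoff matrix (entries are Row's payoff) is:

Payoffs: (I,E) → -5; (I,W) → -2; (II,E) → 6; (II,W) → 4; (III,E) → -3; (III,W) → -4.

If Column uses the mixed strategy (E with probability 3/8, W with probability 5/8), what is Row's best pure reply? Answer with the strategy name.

II

Expected payoff of I: (3/8)·(-5) + (5/8)·(-2) = -25/8.
Expected payoff of II: (3/8)·6 + (5/8)·4 = 19/4.
Expected payoff of III: (3/8)·(-3) + (5/8)·(-4) = -29/8.
The largest is 19/4, so Row's best response is II.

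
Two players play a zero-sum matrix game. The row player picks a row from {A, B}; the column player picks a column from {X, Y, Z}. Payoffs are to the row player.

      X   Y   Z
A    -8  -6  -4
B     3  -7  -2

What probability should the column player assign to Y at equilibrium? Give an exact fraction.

11/12

Row minima: A → -8, B → -7; maximin = -7.
Column maxima: X → 3, Y → -6, Z → -2; minimax = -6.
-7 ≠ -6, so there is no saddle point; optimal play is mixed.
Z is strictly dominated by Y (it gives the row player strictly more in every row), so the column player never plays it.
On the remaining 2×2 (A, B vs X, Y):
Let the row player play A with probability p. Expected payoff against X: (-8)p + 3(1−p) = −11p + 3; against Y: (-6)p + (-7)(1−p) = p − 7.
Setting these equal: −11p + 3 = p − 7 ⇒ −12p = -10 ⇒ p = 5/6, and the value is (-11)·(5/6) + 3 = -37/6.
For the column player: with q = P(X), equating A's and B's payoffs gives −2q − 6 = 10q − 7 ⇒ q = 1/12.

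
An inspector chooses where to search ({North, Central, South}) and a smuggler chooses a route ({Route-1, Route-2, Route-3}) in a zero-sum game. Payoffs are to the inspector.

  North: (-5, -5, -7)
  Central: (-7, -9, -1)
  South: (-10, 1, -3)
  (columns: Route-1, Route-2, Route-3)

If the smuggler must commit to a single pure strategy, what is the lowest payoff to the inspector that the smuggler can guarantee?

-5

Column maxima: Route-1 → -5, Route-2 → 1, Route-3 → -1.
The smallest of these is -5.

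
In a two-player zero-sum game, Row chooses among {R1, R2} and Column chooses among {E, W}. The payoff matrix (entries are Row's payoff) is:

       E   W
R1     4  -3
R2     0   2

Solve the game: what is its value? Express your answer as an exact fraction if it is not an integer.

Row minima: R1 → -3, R2 → 0; maximin = 0.
Column maxima: E → 4, W → 2; minimax = 2.
0 ≠ 2, so there is no saddle point; optimal play is mixed.
Let Row play R1 with probability p. Expected payoff against E: 4p + 0(1−p) = 4p; against W: (-3)p + 2(1−p) = −5p + 2.
Setting these equal: 4p = −5p + 2 ⇒ 9p = 2 ⇒ p = 2/9, and the value is (4)·(2/9) = 8/9.
For Column: with q = P(E), equating R1's and R2's payoffs gives 7q − 3 = −2q + 2 ⇒ q = 5/9.

8/9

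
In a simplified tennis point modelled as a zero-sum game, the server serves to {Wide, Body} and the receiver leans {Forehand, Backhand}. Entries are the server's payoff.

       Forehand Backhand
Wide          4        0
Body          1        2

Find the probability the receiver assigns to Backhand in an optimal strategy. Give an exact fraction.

3/5

Row minima: Wide → 0, Body → 1; maximin = 1.
Column maxima: Forehand → 4, Backhand → 2; minimax = 2.
1 ≠ 2, so there is no saddle point; optimal play is mixed.
Let the server play Wide with probability p. Expected payoff against Forehand: 4p + 1(1−p) = 3p + 1; against Backhand: 0p + 2(1−p) = −2p + 2.
Setting these equal: 3p + 1 = −2p + 2 ⇒ 5p = 1 ⇒ p = 1/5, and the value is (3)·(1/5) + 1 = 8/5.
For the receiver: with q = P(Forehand), equating Wide's and Body's payoffs gives 4q = −q + 2 ⇒ q = 2/5.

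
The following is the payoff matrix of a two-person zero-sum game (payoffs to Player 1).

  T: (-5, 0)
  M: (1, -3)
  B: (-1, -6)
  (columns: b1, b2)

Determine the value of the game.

Row minima: T → -5, M → -3, B → -6; maximin = -3.
Column maxima: b1 → 1, b2 → 0; minimax = 0.
-3 ≠ 0, so there is no saddle point; optimal play is mixed.
B is strictly dominated by M, so Player 1 never plays it.
On the remaining 2×2 (T, M vs b1, b2):
Let Player 1 play T with probability p. Expected payoff against b1: (-5)p + 1(1−p) = −6p + 1; against b2: 0p + (-3)(1−p) = 3p − 3.
Setting these equal: −6p + 1 = 3p − 3 ⇒ −9p = -4 ⇒ p = 4/9, and the value is (-6)·(4/9) + 1 = -5/3.
For Player 2: with q = P(b1), equating T's and M's payoffs gives −5q = 4q − 3 ⇒ q = 1/3.

-5/3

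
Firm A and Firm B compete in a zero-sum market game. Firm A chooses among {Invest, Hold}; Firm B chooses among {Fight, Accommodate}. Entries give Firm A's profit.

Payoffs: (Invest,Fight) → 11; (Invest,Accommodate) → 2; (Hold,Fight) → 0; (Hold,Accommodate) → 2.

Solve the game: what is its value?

Row minima: Invest → 2, Hold → 0; maximin = 2.
Column maxima: Fight → 11, Accommodate → 2; minimax = 2.
Since maximin = minimax = 2, there is a saddle point and the value is 2.

2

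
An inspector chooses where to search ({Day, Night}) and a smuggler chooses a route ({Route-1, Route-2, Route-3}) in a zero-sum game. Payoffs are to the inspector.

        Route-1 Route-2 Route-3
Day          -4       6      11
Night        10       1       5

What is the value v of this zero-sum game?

64/19

Row minima: Day → -4, Night → 1; maximin = 1.
Column maxima: Route-1 → 10, Route-2 → 6, Route-3 → 11; minimax = 6.
1 ≠ 6, so there is no saddle point; optimal play is mixed.
Route-3 is strictly dominated by Route-2 (it gives the inspector strictly more in every row), so the smuggler never plays it.
On the remaining 2×2 (Day, Night vs Route-1, Route-2):
Let the inspector play Day with probability p. Expected payoff against Route-1: (-4)p + 10(1−p) = −14p + 10; against Route-2: 6p + 1(1−p) = 5p + 1.
Setting these equal: −14p + 10 = 5p + 1 ⇒ −19p = -9 ⇒ p = 9/19, and the value is (-14)·(9/19) + 10 = 64/19.
For the smuggler: with q = P(Route-1), equating Day's and Night's payoffs gives −10q + 6 = 9q + 1 ⇒ q = 5/19.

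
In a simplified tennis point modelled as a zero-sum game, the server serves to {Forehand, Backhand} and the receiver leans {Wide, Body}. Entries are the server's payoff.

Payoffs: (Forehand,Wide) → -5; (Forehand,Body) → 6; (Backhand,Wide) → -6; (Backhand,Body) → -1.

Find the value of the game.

Row minima: Forehand → -5, Backhand → -6; maximin = -5.
Column maxima: Wide → -5, Body → 6; minimax = -5.
Since maximin = minimax = -5, there is a saddle point and the value is -5.

-5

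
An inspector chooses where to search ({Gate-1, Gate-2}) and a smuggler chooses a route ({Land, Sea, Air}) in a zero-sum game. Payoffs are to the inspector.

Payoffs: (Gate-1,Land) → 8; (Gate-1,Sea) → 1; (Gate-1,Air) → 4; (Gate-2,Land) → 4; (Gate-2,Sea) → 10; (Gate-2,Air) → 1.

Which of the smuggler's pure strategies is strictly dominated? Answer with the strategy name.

Air holds the inspector's payoff strictly below Land in every row: 4 < 8, 1 < 4.
So Land is strictly dominated for the smuggler.

Land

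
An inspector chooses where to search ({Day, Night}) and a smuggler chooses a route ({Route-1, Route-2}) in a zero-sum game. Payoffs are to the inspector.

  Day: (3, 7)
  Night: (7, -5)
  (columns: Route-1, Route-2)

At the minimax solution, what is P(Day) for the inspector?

3/4

Row minima: Day → 3, Night → -5; maximin = 3.
Column maxima: Route-1 → 7, Route-2 → 7; minimax = 7.
3 ≠ 7, so there is no saddle point; optimal play is mixed.
Let the inspector play Day with probability p. Expected payoff against Route-1: 3p + 7(1−p) = −4p + 7; against Route-2: 7p + (-5)(1−p) = 12p − 5.
Setting these equal: −4p + 7 = 12p − 5 ⇒ −16p = -12 ⇒ p = 3/4, and the value is (-4)·(3/4) + 7 = 4.
For the smuggler: with q = P(Route-1), equating Day's and Night's payoffs gives −4q + 7 = 12q − 5 ⇒ q = 3/4.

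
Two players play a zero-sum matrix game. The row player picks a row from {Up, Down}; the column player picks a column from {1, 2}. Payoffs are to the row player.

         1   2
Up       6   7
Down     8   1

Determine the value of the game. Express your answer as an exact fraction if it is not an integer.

25/4

Row minima: Up → 6, Down → 1; maximin = 6.
Column maxima: 1 → 8, 2 → 7; minimax = 7.
6 ≠ 7, so there is no saddle point; optimal play is mixed.
Let the row player play Up with probability p. Expected payoff against 1: 6p + 8(1−p) = −2p + 8; against 2: 7p + 1(1−p) = 6p + 1.
Setting these equal: −2p + 8 = 6p + 1 ⇒ −8p = -7 ⇒ p = 7/8, and the value is (-2)·(7/8) + 8 = 25/4.
For the column player: with q = P(1), equating Up's and Down's payoffs gives −q + 7 = 7q + 1 ⇒ q = 3/4.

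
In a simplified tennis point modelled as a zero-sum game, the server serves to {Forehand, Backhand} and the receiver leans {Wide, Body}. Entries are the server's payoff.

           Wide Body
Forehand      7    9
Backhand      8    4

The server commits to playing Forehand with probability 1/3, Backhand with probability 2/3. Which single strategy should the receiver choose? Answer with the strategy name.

Body

If the receiver plays Wide, the server's expected payoff is (1/3)·7 + (2/3)·8 = 23/3.
If the receiver plays Body, the server's expected payoff is (1/3)·9 + (2/3)·4 = 17/3.
The receiver minimizes the server's payoff; the smallest is 17/3, so the best response is Body.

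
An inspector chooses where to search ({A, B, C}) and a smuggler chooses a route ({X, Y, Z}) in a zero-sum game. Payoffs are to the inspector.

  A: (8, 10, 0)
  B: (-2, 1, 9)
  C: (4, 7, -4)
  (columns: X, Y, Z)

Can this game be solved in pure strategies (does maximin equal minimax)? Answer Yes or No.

No

Row minima: A → 0, B → -2, C → -4; maximin = 0.
Column maxima: X → 8, Y → 10, Z → 9; minimax = 8.
0 ≠ 8, so no pure-strategy equilibrium exists.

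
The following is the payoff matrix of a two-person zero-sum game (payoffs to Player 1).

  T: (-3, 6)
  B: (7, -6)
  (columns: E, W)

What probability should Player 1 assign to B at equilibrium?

Row minima: T → -3, B → -6; maximin = -3.
Column maxima: E → 7, W → 6; minimax = 6.
-3 ≠ 6, so there is no saddle point; optimal play is mixed.
Let Player 1 play T with probability p. Expected payoff against E: (-3)p + 7(1−p) = −10p + 7; against W: 6p + (-6)(1−p) = 12p − 6.
Setting these equal: −10p + 7 = 12p − 6 ⇒ −22p = -13 ⇒ p = 13/22, and the value is (-10)·(13/22) + 7 = 12/11.
For Player 2: with q = P(E), equating T's and B's payoffs gives −9q + 6 = 13q − 6 ⇒ q = 6/11.

9/22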